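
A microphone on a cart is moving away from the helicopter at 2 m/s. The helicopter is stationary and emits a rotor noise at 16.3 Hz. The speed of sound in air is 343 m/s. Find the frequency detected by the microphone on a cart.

16.2 Hz

Moving observer, stationary source: f' = f · (v − v_o)/v.
f' = 16.3 × (343 − 2)/343 = 16.3 × 341/343 ≈ 16.2 Hz.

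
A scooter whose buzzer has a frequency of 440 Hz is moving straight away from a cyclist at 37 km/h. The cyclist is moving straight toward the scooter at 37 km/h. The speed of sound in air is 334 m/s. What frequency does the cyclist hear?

37 km/h = 10.28 m/s; 37 km/h = 10.28 m/s.
Both move, so f' = f · (v + v_o)/(v + v_s).
f' = 440 × (334 + 10.28)/(334 + 10.28) = 440 × 344.28/344.28 ≈ 440 Hz.

440 Hz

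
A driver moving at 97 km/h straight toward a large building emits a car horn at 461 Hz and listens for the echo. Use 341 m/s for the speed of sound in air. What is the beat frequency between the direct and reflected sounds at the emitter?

79 Hz

97 km/h = 26.94 m/s.
The large building receives the sound from a moving source: f₁ = f₀ · v/(v − v_e) = 461 × 341/314.06 ≈ 500.6 Hz.
On the return leg the driver is a moving observer: f₂ = f₁ · (v + v_e)/v = 500.6 × 367.94/341 ≈ 540.1 Hz.
Beat against the emitted tone: |f₂ − f₀| = 2v_e·f₀/(v − v_e) = 2 × 26.94 × 461/314.06 ≈ 79 Hz.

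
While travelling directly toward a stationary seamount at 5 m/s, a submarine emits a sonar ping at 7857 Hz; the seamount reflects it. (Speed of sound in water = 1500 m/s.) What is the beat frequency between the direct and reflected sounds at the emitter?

52.6 Hz

The seamount receives the sound from a moving source: f₁ = f₀ · v/(v − v_e) = 7857 × 1500/1495 ≈ 7883.3 Hz.
On the return leg the submarine is a moving observer: f₂ = f₁ · (v + v_e)/v = 7883.3 × 1505/1500 ≈ 7909.6 Hz.
Beat against the emitted tone: |f₂ − f₀| = 2v_e·f₀/(v − v_e) = 2 × 5 × 7857/1495 ≈ 52.6 Hz.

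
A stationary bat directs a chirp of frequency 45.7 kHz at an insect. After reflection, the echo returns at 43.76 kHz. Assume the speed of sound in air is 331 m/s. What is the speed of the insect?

Double Doppler shift off a moving reflector: f₂ = f₀ · (v + u)/(v − u) (u > 0 toward emitter).
Rearranging, u = v · (f₂ − f₀)/(f₂ + f₀) = 331 × -1.94/89.46 ≈ -7.2 m/s.
So the insect is moving at 7.2 m/s away from the emitter.

7.2 m/s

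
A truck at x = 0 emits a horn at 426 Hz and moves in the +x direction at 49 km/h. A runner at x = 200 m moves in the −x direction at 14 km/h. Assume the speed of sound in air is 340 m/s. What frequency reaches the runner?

49 km/h = 13.61 m/s; 14 km/h = 3.889 m/s.
The observer lies on the +x side, so the source is heading toward the observer and the observer is heading toward the source.
Both move, so f' = f · (v + v_o)/(v − v_s).
f' = 426 × (340 + 3.889)/(340 − 13.61) = 426 × 343.89/326.39 ≈ 449 Hz.

449 Hz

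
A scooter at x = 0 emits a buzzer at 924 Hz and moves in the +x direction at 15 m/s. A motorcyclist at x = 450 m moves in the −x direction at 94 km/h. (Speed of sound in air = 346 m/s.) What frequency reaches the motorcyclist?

1039 Hz

94 km/h = 26.11 m/s.
The observer lies on the +x side, so the source is heading toward the observer and the observer is heading toward the source.
Both move, so f' = f · (v + v_o)/(v − v_s).
f' = 924 × (346 + 26.11)/(346 − 15) = 924 × 372.11/331 ≈ 1039 Hz.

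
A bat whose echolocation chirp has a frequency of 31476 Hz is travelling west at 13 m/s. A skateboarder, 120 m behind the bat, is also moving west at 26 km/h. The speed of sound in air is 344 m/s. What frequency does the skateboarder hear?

26 km/h = 7.222 m/s.
The skateboarder is behind, so the bat is moving away from it while the skateboarder is moving toward the bat.
Both move, so f' = f · (v + v_o)/(v + v_s).
f' = 31476 × (344 + 7.222)/(344 + 13) = 31476 × 351.22/357 ≈ 30967 Hz.

30967 Hz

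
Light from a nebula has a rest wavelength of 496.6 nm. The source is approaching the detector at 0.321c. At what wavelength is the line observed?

Relativistic Doppler for wavelength: λ' = λ₀ · √((1 − β)/(1 + β)).
λ' = 496.6 × √(0.6790/1.3210) = 496.6 × 0.71694 ≈ 356.0 nm.

356.0 nm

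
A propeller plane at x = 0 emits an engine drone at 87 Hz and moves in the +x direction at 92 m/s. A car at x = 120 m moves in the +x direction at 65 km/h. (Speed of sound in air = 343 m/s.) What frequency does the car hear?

65 km/h = 18.06 m/s.
The observer lies on the +x side, so the source is heading toward the observer and the observer is heading away from the source.
With source approaching and observer receding, f' = f · (v − v_o)/(v − v_s).
f' = 87 × (343 − 18.06)/(343 − 92) = 87 × 324.94/251 ≈ 113 Hz.

113 Hz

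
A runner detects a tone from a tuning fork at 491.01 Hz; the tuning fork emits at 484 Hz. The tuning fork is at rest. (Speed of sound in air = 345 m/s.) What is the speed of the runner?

f' > f, so the runner is approaching.
f' = f · (v + v_o)/v ⇒ v_o = v · |f'/f − 1|.
v_o = 345 × |491.01/484 − 1| = 345 × 0.01448 ≈ 5.0 m/s.

5.0 m/s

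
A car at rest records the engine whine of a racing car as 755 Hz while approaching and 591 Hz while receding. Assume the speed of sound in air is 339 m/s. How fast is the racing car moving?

41 m/s

f₁/f₂ = (v + v_s)/(v − v_s), so v_s = v · (f₁ − f₂)/(f₁ + f₂).
v_s = 339 × (755 − 591)/(755 + 591) = 339 × 164/1346 ≈ 41 m/s.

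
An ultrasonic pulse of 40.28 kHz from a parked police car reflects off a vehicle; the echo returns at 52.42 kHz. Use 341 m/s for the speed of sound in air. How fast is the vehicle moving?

Double Doppler shift off a moving reflector: f₂ = f₀ · (v + u)/(v − u) (u > 0 toward emitter).
Rearranging, u = v · (f₂ − f₀)/(f₂ + f₀) = 341 × 12.14/92.70 ≈ 45 m/s.
So the vehicle is moving at 45 m/s toward the emitter.

45 m/s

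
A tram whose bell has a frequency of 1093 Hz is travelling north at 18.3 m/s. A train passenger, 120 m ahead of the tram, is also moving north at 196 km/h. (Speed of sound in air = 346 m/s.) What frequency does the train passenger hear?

972 Hz

196 km/h = 54.44 m/s.
The train passenger is ahead, so the tram is moving toward it while the train passenger is moving away from the tram.
General Doppler shift: f' = f · (v − v_o)/(v − v_s).
f' = 1093 × (346 − 54.44)/(346 − 18.3) = 1093 × 291.56/327.7 ≈ 972 Hz.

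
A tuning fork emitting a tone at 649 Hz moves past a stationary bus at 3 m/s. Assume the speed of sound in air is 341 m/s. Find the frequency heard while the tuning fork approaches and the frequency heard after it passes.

655 Hz approaching; 643 Hz receding

Approaching: f₁ = f · v/(v − v_s) = 649 × 341/338 ≈ 655 Hz.
Receding: f₂ = f · v/(v + v_s) = 649 × 341/344 ≈ 643 Hz.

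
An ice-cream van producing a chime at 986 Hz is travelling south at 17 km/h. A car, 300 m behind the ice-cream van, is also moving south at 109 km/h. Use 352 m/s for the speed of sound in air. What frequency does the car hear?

17 km/h = 4.722 m/s; 109 km/h = 30.28 m/s.
The car is behind, so the ice-cream van is moving away from it while the car is moving toward the ice-cream van.
General Doppler shift: f' = f · (v + v_o)/(v + v_s).
f' = 986 × (352 + 30.28)/(352 + 4.722) = 986 × 382.28/356.72 ≈ 1057 Hz.

1057 Hz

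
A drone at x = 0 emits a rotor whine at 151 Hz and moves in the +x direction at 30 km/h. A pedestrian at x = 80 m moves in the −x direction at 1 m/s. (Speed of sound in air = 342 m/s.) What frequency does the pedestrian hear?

155 Hz

30 km/h = 8.333 m/s.
The observer lies on the +x side, so the source is heading toward the observer and the observer is heading toward the source.
With source approaching and observer approaching, f' = f · (v + v_o)/(v − v_s).
f' = 151 × (342 + 1)/(342 − 8.333) = 151 × 343/333.67 ≈ 155 Hz.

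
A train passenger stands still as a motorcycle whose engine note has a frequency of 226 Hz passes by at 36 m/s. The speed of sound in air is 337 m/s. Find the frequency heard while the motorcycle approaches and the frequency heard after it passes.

Approaching: f₁ = f · v/(v − v_s) = 226 × 337/301 ≈ 253 Hz.
Receding: f₂ = f · v/(v + v_s) = 226 × 337/373 ≈ 204 Hz.

253 Hz approaching; 204 Hz receding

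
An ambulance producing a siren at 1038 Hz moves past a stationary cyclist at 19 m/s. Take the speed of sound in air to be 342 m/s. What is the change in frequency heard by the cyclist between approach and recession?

116 Hz

Approaching: f₁ = f · v/(v − v_s) = 1038 × 342/323 ≈ 1099 Hz.
Receding: f₂ = f · v/(v + v_s) = 1038 × 342/361 ≈ 983 Hz.
Drop: f₁ − f₂ = 2f·v·v_s/(v² − v_s²) = 2 × 1038 × 342 × 19/(342² − 19²) ≈ 116 Hz.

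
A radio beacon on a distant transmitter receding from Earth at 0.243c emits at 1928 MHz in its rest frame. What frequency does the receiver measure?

Relativistic Doppler for frequency: f' = f₀ · √((1 − β)/(1 + β)).
f' = 1928 × √(0.7570/1.2430) = 1928 × 0.78039 ≈ 1504.6 MHz.

1504.6 MHz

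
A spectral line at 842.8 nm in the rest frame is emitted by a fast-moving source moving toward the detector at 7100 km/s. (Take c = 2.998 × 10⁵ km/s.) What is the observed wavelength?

β = v/c = 7100/299800 = 0.0237.
Relativistic Doppler for wavelength: λ' = λ₀ · √((1 − β)/(1 + β)).
λ' = 842.8 × √(0.9763/1.0237) = 842.8 × 0.97659 ≈ 823.1 nm.

823.1 nm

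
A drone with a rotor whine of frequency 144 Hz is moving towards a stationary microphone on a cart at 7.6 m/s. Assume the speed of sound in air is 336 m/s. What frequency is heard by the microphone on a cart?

147 Hz

With the source moving toward a stationary observer, f' = f · v/(v − v_s).
f' = 144 × 336/(336 − 7.6) = 144 × 336/328.4 ≈ 147 Hz.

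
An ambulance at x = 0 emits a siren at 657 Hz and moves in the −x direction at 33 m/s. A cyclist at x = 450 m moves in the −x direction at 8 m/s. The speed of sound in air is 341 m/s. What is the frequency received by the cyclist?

The observer lies on the +x side, so the source is heading away from the observer and the observer is heading toward the source.
Both move, so f' = f · (v + v_o)/(v + v_s).
f' = 657 × (341 + 8)/(341 + 33) = 657 × 349/374 ≈ 613 Hz.

613 Hz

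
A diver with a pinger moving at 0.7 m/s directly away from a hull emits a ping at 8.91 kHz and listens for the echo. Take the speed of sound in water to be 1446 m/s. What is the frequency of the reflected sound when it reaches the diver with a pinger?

The hull receives the sound from a moving source: f₁ = f₀ · v/(v + v_e) = 8.91 × 1446/1446.7 ≈ 8.91 kHz.
On the return leg the diver with a pinger is a moving observer: f₂ = f₁ · (v − v_e)/v = 8.91 × 1445.3/1446 ≈ 8.90 kHz.
Equivalently f₂ = f₀ · (v − v_e)/(v + v_e).

8.90 kHz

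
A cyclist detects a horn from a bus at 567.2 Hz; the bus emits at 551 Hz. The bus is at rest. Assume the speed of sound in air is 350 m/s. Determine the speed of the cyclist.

f' > f, so the cyclist is approaching.
f' = f · (v + v_o)/v ⇒ v_o = v · |f'/f − 1|.
v_o = 350 × |567.2/551 − 1| = 350 × 0.0294 ≈ 10.3 m/s.

10.3 m/s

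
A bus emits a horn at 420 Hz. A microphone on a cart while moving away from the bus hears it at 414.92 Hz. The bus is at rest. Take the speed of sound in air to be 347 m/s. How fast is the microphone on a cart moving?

4.2 m/s

f' = f · (v − v_o)/v ⇒ v_o = v · |f'/f − 1|.
v_o = 347 × |414.92/420 − 1| = 347 × 0.0121 ≈ 4.2 m/s.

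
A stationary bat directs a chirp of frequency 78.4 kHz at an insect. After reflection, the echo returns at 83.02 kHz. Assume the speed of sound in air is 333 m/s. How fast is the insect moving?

9.5 m/s

Double Doppler shift off a moving reflector: f₂ = f₀ · (v + u)/(v − u) (u > 0 toward emitter).
Rearranging, u = v · (f₂ − f₀)/(f₂ + f₀) = 333 × 4.62/161.42 ≈ 9.5 m/s.
So the insect is moving at 9.5 m/s toward the emitter.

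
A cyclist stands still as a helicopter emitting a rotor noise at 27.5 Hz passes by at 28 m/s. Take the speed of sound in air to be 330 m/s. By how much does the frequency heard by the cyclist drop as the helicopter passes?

4.70 Hz

Approaching: f₁ = f · v/(v − v_s) = 27.5 × 330/302 ≈ 30.05 Hz.
Receding: f₂ = f · v/(v + v_s) = 27.5 × 330/358 ≈ 25.35 Hz.
Drop: f₁ − f₂ = 2f·v·v_s/(v² − v_s²) = 2 × 27.5 × 330 × 28/(330² − 28²) ≈ 4.70 Hz.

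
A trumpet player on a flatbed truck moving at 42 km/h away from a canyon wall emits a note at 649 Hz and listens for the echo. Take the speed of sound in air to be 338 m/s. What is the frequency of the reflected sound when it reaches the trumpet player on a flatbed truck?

606 Hz

42 km/h = 11.67 m/s.
The canyon wall receives the sound from a moving source: f₁ = f₀ · v/(v + v_e) = 649 × 338/349.67 ≈ 627 Hz.
On the return leg the trumpet player on a flatbed truck is a moving observer: f₂ = f₁ · (v − v_e)/v = 627 × 326.33/338 ≈ 606 Hz.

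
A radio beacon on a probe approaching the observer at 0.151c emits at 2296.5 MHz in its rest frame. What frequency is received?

Relativistic Doppler for frequency: f' = f₀ · √((1 + β)/(1 − β)).
f' = 2296.5 × √(1.1510/0.8490) = 2296.5 × 1.16435 ≈ 2673.9 MHz.

2673.9 MHz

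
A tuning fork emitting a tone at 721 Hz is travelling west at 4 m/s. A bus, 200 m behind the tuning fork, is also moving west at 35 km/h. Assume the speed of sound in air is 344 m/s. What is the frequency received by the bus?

35 km/h = 9.722 m/s.
The bus is behind, so the tuning fork is moving away from it while the bus is moving toward the tuning fork.
General Doppler shift: f' = f · (v + v_o)/(v + v_s).
f' = 721 × (344 + 9.722)/(344 + 4) = 721 × 353.72/348 ≈ 733 Hz.

733 Hz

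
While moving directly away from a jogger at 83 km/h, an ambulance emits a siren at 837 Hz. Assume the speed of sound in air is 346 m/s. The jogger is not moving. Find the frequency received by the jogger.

83 km/h = 23.06 m/s.
Only the source moves, away from the listener, so f' = f · v/(v + v_s).
f' = 837 × 346/(346 + 23.06) = 837 × 346/369.1 ≈ 785 Hz.

785 Hz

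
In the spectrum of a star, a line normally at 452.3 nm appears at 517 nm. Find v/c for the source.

λ'/λ₀ = 1.1430 > 1 (redshift), so the source is receding.
λ'/λ₀ = √((1 + β)/(1 − β)) for a receding source ⇒ β = (r² − 1)/(r² + 1) with r = λ'/λ₀.
β = (1.3066 − 1)/(1.3066 + 1) ≈ 0.133.

0.133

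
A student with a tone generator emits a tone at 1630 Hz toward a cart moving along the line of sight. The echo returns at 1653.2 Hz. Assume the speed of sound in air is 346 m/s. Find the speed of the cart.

Double Doppler shift off a moving reflector: f₂ = f₀ · (v + u)/(v − u) (u > 0 toward emitter).
Rearranging, u = v · (f₂ − f₀)/(f₂ + f₀) = 346 × 23.2/3283.2 ≈ 2.44 m/s.
So the cart is moving at 2.44 m/s toward the emitter.

2.44 m/s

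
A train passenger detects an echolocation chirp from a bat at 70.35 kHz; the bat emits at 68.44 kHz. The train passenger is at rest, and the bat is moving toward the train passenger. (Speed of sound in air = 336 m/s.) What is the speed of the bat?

9.1 m/s

f' = f · v/(v − v_s) ⇒ v_s = v · |1 − f/f'|.
v_s = 336 × |1 − 68.44/70.35| = 336 × 0.02715 ≈ 9.1 m/s.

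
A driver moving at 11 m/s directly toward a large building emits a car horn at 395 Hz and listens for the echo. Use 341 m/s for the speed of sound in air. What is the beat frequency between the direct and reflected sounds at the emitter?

26.3 Hz

The large building receives the sound from a moving source: f₁ = f₀ · v/(v − v_e) = 395 × 341/330 ≈ 408.2 Hz.
On the return leg the driver is a moving observer: f₂ = f₁ · (v + v_e)/v = 408.2 × 352/341 ≈ 421.3 Hz.
Equivalently f₂ = f₀ · (v + v_e)/(v − v_e).
Beat against the emitted tone: |f₂ − f₀| = 2v_e·f₀/(v − v_e) = 2 × 11 × 395/330 ≈ 26.3 Hz.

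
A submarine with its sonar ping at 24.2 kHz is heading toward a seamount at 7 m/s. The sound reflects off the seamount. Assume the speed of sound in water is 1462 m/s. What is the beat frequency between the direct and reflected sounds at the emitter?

The seamount receives the sound from a moving source: f₁ = f₀ · v/(v − v_e) = 24.2 × 1462/1455 ≈ 24.316 kHz.
On the return leg the submarine is a moving observer: f₂ = f₁ · (v + v_e)/v = 24.316 × 1469/1462 ≈ 24.433 kHz.
Equivalently f₂ = f₀ · (v + v_e)/(v − v_e).
Beat against the emitted tone (with f₀ = 24200 Hz): |f₂ − f₀| = 2v_e·f₀/(v − v_e) = 2 × 7 × 24200/1455 ≈ 233 Hz.

233 Hz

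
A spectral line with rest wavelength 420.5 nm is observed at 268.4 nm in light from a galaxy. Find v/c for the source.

λ'/λ₀ = 0.6383 < 1 (blueshift), so the source is approaching.
λ'/λ₀ = √((1 − β)/(1 + β)) for an approaching source ⇒ β = (1 − r²)/(1 + r²) with r = λ'/λ₀.
β = (1 − 0.4074)/(1 + 0.4074) ≈ 0.421.

0.421c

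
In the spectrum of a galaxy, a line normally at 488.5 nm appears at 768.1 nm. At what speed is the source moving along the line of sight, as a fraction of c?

λ'/λ₀ = 1.5724 > 1 (redshift), so the source is receding.
λ'/λ₀ = √((1 + β)/(1 − β)) for a receding source ⇒ β = (r² − 1)/(r² + 1) with r = λ'/λ₀.
β = (2.4723 − 1)/(2.4723 + 1) ≈ 0.424.

0.424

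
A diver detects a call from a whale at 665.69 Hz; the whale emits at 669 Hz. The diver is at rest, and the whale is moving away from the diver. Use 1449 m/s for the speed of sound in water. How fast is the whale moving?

f' = f · v/(v + v_s) ⇒ v_s = v · |1 − f/f'|.
v_s = 1449 × |1 − 669/665.69| = 1449 × 0.004972 ≈ 7.2 m/s.

7.2 m/s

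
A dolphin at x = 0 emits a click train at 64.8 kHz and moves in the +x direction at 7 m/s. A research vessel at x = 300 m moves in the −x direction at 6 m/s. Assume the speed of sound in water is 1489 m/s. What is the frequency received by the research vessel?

65.4 kHz

The observer lies on the +x side, so the source is heading toward the observer and the observer is heading toward the source.
With source approaching and observer approaching, f' = f · (v + v_o)/(v − v_s).
f' = 64.8 × (1489 + 6)/(1489 − 7) = 64.8 × 1495/1482 ≈ 65.4 kHz.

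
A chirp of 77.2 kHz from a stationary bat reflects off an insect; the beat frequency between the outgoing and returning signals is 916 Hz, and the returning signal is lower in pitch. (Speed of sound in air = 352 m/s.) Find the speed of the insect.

Double Doppler shift off a moving reflector: f₂ = f₀ · (v + u)/(v − u) (u > 0 toward emitter).
Returning signal is lower, so f₂ = f₀ − Δf = 77200 − 916 = 76284 Hz.
Rearranging, u = v · (f₂ − f₀)/(f₂ + f₀) = 352 × -916/153484 ≈ -2.10 m/s.
So the insect is moving at 2.10 m/s away from the emitter.

2.10 m/s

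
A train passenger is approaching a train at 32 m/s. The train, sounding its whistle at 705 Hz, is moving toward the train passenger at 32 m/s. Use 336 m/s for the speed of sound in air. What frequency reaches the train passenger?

853 Hz

Both move, so f' = f · (v + v_o)/(v − v_s).
f' = 705 × (336 + 32)/(336 − 32) = 705 × 368/304 ≈ 853 Hz.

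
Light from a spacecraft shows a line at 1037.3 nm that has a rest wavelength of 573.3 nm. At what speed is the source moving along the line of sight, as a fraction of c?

λ'/λ₀ = 1.8093 > 1 (redshift), so the source is receding.
λ'/λ₀ = √((1 + β)/(1 − β)) for a receding source ⇒ β = (r² − 1)/(r² + 1) with r = λ'/λ₀.
β = (3.2737 − 1)/(3.2737 + 1) ≈ 0.532.

0.532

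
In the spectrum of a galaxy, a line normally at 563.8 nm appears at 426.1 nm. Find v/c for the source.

λ'/λ₀ = 0.7558 < 1 (blueshift), so the source is approaching.
λ'/λ₀ = √((1 − β)/(1 + β)) for an approaching source ⇒ β = (1 − r²)/(1 + r²) with r = λ'/λ₀.
β = (1 − 0.5712)/(1 + 0.5712) ≈ 0.273.

0.273c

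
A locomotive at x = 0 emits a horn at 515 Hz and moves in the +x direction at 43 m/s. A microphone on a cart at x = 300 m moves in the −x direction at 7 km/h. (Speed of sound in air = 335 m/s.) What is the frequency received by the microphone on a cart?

7 km/h = 1.944 m/s.
The observer lies on the +x side, so the source is heading toward the observer and the observer is heading toward the source.
With source approaching and observer approaching, f' = f · (v + v_o)/(v − v_s).
f' = 515 × (335 + 1.944)/(335 − 43) = 515 × 336.94/292 ≈ 594 Hz.

594 Hz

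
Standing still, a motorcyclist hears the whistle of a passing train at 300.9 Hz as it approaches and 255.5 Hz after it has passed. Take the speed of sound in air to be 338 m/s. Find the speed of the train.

28 m/s

f₁/f₂ = (v + v_s)/(v − v_s), so v_s = v · (f₁ − f₂)/(f₁ + f₂).
v_s = 338 × (300.9 − 255.5)/(300.9 + 255.5) = 338 × 45.4/556.4 ≈ 28 m/s.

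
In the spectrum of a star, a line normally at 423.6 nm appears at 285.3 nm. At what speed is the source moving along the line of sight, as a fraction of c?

0.376c

λ'/λ₀ = 0.6735 < 1 (blueshift), so the source is approaching.
λ'/λ₀ = √((1 − β)/(1 + β)) for an approaching source ⇒ β = (1 − r²)/(1 + r²) with r = λ'/λ₀.
β = (1 − 0.4536)/(1 + 0.4536) ≈ 0.376.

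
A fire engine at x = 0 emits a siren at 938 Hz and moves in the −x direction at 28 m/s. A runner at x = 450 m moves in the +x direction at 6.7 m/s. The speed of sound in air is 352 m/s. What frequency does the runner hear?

The observer lies on the +x side, so the source is heading away from the observer and the observer is heading away from the source.
General Doppler shift: f' = f · (v − v_o)/(v + v_s).
f' = 938 × (352 − 6.7)/(352 + 28) = 938 × 345.3/380 ≈ 852 Hz.

852 Hz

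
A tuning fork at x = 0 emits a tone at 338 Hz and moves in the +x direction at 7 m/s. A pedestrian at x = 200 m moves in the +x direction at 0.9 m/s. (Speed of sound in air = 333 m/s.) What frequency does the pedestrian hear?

The observer lies on the +x side, so the source is heading toward the observer and the observer is heading away from the source.
With source approaching and observer receding, f' = f · (v − v_o)/(v − v_s).
f' = 338 × (333 − 0.9)/(333 − 7) = 338 × 332.1/326 ≈ 344 Hz.

344 Hz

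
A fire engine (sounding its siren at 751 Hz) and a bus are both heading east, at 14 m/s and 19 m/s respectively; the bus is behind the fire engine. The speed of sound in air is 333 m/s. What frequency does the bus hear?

762 Hz

The bus is behind, so the fire engine is moving away from it while the bus is moving toward the fire engine.
Both move, so f' = f · (v + v_o)/(v + v_s).
f' = 751 × (333 + 19)/(333 + 14) = 751 × 352/347 ≈ 762 Hz.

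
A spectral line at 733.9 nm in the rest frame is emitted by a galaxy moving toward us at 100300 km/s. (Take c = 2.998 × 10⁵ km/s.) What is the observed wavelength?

518.2 nm

β = v/c = 100300/299800 = 0.3346.
Relativistic Doppler for wavelength: λ' = λ₀ · √((1 − β)/(1 + β)).
λ' = 733.9 × √(0.6654/1.3346) = 733.9 × 0.70613 ≈ 518.2 nm.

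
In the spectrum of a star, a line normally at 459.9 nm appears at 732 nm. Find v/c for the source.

0.434c

λ'/λ₀ = 1.5917 > 1 (redshift), so the source is receding.
λ'/λ₀ = √((1 + β)/(1 − β)) for a receding source ⇒ β = (r² − 1)/(r² + 1) with r = λ'/λ₀.
β = (2.5334 − 1)/(2.5334 + 1) ≈ 0.434.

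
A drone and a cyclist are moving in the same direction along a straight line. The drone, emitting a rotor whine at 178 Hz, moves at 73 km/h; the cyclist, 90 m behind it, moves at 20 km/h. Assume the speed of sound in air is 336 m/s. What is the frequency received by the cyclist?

171 Hz

73 km/h = 20.28 m/s; 20 km/h = 5.556 m/s.
The cyclist is behind, so the drone is moving away from it while the cyclist is moving toward the drone.
With source receding and observer approaching, f' = f · (v + v_o)/(v + v_s).
f' = 178 × (336 + 5.556)/(336 + 20.28) = 178 × 341.56/356.28 ≈ 171 Hz.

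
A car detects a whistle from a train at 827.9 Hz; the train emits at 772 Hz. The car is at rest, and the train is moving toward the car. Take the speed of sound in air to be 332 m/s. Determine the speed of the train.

22.4 m/s

f' = f · v/(v − v_s) ⇒ v_s = v · |1 − f/f'|.
v_s = 332 × |1 − 772/827.9| = 332 × 0.06752 ≈ 22.4 m/s.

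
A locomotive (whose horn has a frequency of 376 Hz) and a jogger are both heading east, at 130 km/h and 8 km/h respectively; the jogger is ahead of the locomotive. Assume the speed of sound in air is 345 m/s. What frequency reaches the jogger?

130 km/h = 36.11 m/s; 8 km/h = 2.222 m/s.
The jogger is ahead, so the locomotive is moving toward it while the jogger is moving away from the locomotive.
Both move, so f' = f · (v − v_o)/(v − v_s).
f' = 376 × (345 − 2.222)/(345 − 36.11) = 376 × 342.78/308.89 ≈ 417 Hz.

417 Hz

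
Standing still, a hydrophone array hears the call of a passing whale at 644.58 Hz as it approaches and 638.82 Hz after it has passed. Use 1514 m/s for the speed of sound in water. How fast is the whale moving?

6.8 m/s

f₁/f₂ = (v + v_s)/(v − v_s), so v_s = v · (f₁ − f₂)/(f₁ + f₂).
v_s = 1514 × (644.58 − 638.82)/(644.58 + 638.82) = 1514 × 5.76/1283.40 ≈ 6.8 m/s.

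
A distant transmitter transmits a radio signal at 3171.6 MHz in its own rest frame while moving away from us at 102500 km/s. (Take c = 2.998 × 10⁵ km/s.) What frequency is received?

β = v/c = 102500/299800 = 0.3419.
Relativistic Doppler for frequency: f' = f₀ · √((1 − β)/(1 + β)).
f' = 3171.6 × √(0.6581/1.3419) = 3171.6 × 0.70031 ≈ 2221.1 MHz.

2221.1 MHz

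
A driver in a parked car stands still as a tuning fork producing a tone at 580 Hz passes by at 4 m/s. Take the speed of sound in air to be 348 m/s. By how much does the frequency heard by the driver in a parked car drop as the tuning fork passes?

13.3 Hz

Approaching: f₁ = f · v/(v − v_s) = 580 × 348/344 ≈ 586.7 Hz.
Receding: f₂ = f · v/(v + v_s) = 580 × 348/352 ≈ 573.4 Hz.
Drop: f₁ − f₂ = 2f·v·v_s/(v² − v_s²) = 2 × 580 × 348 × 4/(348² − 4²) ≈ 13.3 Hz.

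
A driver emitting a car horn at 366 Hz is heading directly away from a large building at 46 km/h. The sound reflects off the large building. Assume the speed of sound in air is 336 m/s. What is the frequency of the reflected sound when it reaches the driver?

46 km/h = 12.78 m/s.
The large building receives the sound from a moving source: f₁ = f₀ · v/(v + v_e) = 366 × 336/348.78 ≈ 353 Hz.
On the return leg the driver is a moving observer: f₂ = f₁ · (v − v_e)/v = 353 × 323.22/336 ≈ 339 Hz.

339 Hz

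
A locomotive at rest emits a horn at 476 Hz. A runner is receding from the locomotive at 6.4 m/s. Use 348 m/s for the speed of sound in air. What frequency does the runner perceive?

Moving observer, stationary source: f' = f · (v − v_o)/v.
f' = 476 × (348 − 6.4)/348 = 476 × 341.6/348 ≈ 467 Hz.

467 Hz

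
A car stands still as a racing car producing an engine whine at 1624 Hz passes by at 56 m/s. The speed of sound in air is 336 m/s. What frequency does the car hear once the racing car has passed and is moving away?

1392 Hz

Receding: f₂ = f · v/(v + v_s) = 1624 × 336/392 ≈ 1392 Hz.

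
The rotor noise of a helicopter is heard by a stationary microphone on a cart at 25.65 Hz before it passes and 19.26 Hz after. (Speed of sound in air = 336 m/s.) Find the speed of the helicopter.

f₁/f₂ = (v + v_s)/(v − v_s), so v_s = v · (f₁ − f₂)/(f₁ + f₂).
v_s = 336 × (25.65 − 19.26)/(25.65 + 19.26) = 336 × 6.39/44.91 ≈ 48 m/s.

48 m/s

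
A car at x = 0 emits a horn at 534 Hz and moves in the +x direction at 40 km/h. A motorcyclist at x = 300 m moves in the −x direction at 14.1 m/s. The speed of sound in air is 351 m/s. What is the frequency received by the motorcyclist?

574 Hz

40 km/h = 11.11 m/s.
The observer lies on the +x side, so the source is heading toward the observer and the observer is heading toward the source.
Both move, so f' = f · (v + v_o)/(v − v_s).
f' = 534 × (351 + 14.1)/(351 − 11.11) = 534 × 365.1/339.89 ≈ 574 Hz.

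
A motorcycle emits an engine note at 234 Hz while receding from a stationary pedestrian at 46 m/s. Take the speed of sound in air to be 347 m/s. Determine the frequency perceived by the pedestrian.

207 Hz

With the source moving away from a stationary observer, f' = f · v/(v + v_s).
f' = 234 × 347/(347 + 46) = 234 × 347/393 ≈ 207 Hz.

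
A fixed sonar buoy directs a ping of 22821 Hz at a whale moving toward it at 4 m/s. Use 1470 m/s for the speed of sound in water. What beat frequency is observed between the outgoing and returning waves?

The whale first receives the wave as a moving observer: f₁ = f₀ · (v + u)/v = 22821 × (1470 + 4)/1470 ≈ 22883.1 Hz.
On reflection it acts as a source moving toward the stationary detector: f₂ = f₁ · v/(v − u) = 22883.1 × 1470/1466 ≈ 22945.5 Hz.
Beat frequency: |f₂ − f₀| = 2u·f₀/(v − u) = 2 × 4 × 22821/1466 ≈ 125 Hz.

125 Hz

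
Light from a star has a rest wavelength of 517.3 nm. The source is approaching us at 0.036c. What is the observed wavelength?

Relativistic Doppler for wavelength: λ' = λ₀ · √((1 − β)/(1 + β)).
λ' = 517.3 × √(0.9640/1.0360) = 517.3 × 0.96463 ≈ 499.0 nm.

499.0 nm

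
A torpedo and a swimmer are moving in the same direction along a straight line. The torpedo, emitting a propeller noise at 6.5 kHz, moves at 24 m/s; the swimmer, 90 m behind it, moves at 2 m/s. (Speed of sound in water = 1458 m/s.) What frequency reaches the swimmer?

The swimmer is behind, so the torpedo is moving away from it while the swimmer is moving toward the torpedo.
With source receding and observer approaching, f' = f · (v + v_o)/(v + v_s).
f' = 6.5 × (1458 + 2)/(1458 + 24) = 6.5 × 1460/1482 ≈ 6.40 kHz.

6.40 kHz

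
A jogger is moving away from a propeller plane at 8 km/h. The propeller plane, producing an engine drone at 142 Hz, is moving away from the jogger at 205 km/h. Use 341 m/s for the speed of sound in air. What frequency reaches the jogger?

121 Hz

205 km/h = 56.94 m/s; 8 km/h = 2.222 m/s.
Both move, so f' = f · (v − v_o)/(v + v_s).
f' = 142 × (341 − 2.222)/(341 + 56.94) = 142 × 338.78/397.94 ≈ 121 Hz.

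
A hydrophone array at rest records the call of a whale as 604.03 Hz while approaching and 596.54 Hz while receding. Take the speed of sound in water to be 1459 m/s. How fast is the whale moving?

f₁/f₂ = (v + v_s)/(v − v_s), so v_s = v · (f₁ − f₂)/(f₁ + f₂).
v_s = 1459 × (604.03 − 596.54)/(604.03 + 596.54) = 1459 × 7.49/1200.57 ≈ 9.1 m/s.

9.1 m/s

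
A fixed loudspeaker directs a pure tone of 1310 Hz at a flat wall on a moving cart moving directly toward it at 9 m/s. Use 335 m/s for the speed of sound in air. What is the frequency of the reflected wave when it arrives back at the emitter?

The flat wall on a moving cart first receives the wave as a moving observer: f₁ = f₀ · (v + u)/v = 1310 × (335 + 9)/335 ≈ 1345 Hz.
On reflection it acts as a source moving toward the stationary detector: f₂ = f₁ · v/(v − u) = 1345 × 335/326 ≈ 1382 Hz.

1382 Hz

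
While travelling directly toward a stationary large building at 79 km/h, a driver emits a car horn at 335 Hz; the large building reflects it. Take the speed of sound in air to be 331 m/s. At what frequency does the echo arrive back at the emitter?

79 km/h = 21.94 m/s.
The large building receives the sound from a moving source: f₁ = f₀ · v/(v − v_e) = 335 × 331/309.06 ≈ 359 Hz.
On the return leg the driver is a moving observer: f₂ = f₁ · (v + v_e)/v = 359 × 352.94/331 ≈ 383 Hz.

383 Hz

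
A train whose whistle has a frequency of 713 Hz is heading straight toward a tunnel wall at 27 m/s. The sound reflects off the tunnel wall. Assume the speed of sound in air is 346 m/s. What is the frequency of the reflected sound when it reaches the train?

The tunnel wall receives the sound from a moving source: f₁ = f₀ · v/(v − v_e) = 713 × 346/319 ≈ 773 Hz.
On the return leg the train is a moving observer: f₂ = f₁ · (v + v_e)/v = 773 × 373/346 ≈ 834 Hz.
Equivalently f₂ = f₀ · (v + v_e)/(v − v_e).

834 Hz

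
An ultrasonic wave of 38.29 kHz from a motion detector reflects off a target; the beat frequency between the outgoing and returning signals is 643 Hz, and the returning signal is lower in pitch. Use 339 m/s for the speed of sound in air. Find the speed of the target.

Double Doppler shift off a moving reflector: f₂ = f₀ · (v + u)/(v − u) (u > 0 toward emitter).
Returning signal is lower, so f₂ = f₀ − Δf = 38290 − 643 = 37647 Hz.
Rearranging, u = v · (f₂ − f₀)/(f₂ + f₀) = 339 × -643/75937 ≈ -2.87 m/s.
So the target is moving at 2.87 m/s away from the emitter.

2.87 m/s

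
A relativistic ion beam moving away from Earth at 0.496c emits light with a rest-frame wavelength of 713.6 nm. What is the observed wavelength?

1229.4 nm

Relativistic Doppler for wavelength: λ' = λ₀ · √((1 + β)/(1 − β)).
λ' = 713.6 × √(1.4960/0.5040) = 713.6 × 1.72286 ≈ 1229.4 nm.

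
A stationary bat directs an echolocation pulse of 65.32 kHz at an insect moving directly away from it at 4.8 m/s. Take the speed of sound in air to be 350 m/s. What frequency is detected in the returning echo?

At the insect (a moving observer), f₁ = f₀ · (v − u)/v = 65.32 × 345.2/350 ≈ 64.4 kHz.
On reflection it acts as a source moving away from the stationary detector: f₂ = f₁ · v/(v + u) = 64.4 × 350/354.8 ≈ 63.6 kHz.

63.6 kHz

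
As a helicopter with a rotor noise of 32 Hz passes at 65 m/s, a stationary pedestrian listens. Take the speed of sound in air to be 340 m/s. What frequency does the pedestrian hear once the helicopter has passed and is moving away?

Receding: f₂ = f · v/(v + v_s) = 32 × 340/405 ≈ 26.9 Hz.

26.9 Hz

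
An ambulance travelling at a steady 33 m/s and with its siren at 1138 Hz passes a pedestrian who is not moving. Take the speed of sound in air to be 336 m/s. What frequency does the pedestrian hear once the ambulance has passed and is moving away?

1036 Hz

Receding: f₂ = f · v/(v + v_s) = 1138 × 336/369 ≈ 1036 Hz.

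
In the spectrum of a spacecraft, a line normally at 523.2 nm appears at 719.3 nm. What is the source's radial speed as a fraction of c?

0.308

λ'/λ₀ = 1.3748 > 1 (redshift), so the source is receding.
λ'/λ₀ = √((1 + β)/(1 − β)) for a receding source ⇒ β = (r² − 1)/(r² + 1) with r = λ'/λ₀.
β = (1.8901 − 1)/(1.8901 + 1) ≈ 0.308.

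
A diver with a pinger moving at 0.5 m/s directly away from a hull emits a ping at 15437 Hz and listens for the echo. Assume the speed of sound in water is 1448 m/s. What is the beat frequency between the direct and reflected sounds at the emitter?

The hull receives the sound from a moving source: f₁ = f₀ · v/(v + v_e) = 15437 × 1448/1448.5 ≈ 15431.67 Hz.
On the return leg the diver with a pinger is a moving observer: f₂ = f₁ · (v − v_e)/v = 15431.67 × 1447.5/1448 ≈ 15426.34 Hz.
Equivalently f₂ = f₀ · (v − v_e)/(v + v_e).
Beat against the emitted tone: |f₂ − f₀| = 2v_e·f₀/(v + v_e) = 2 × 0.5 × 15437/1448.5 ≈ 10.7 Hz.

10.7 Hz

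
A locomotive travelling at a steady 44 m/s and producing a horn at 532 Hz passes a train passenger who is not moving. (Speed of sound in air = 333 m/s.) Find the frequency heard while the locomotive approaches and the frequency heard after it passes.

Approaching: f₁ = f · v/(v − v_s) = 532 × 333/289 ≈ 613 Hz.
Receding: f₂ = f · v/(v + v_s) = 532 × 333/377 ≈ 470 Hz.

613 Hz approaching; 470 Hz receding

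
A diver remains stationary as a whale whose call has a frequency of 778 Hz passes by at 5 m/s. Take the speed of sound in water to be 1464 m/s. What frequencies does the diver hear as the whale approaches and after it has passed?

781 Hz approaching; 775 Hz receding

Approaching: f₁ = f · v/(v − v_s) = 778 × 1464/1459 ≈ 781 Hz.
Receding: f₂ = f · v/(v + v_s) = 778 × 1464/1469 ≈ 775 Hz.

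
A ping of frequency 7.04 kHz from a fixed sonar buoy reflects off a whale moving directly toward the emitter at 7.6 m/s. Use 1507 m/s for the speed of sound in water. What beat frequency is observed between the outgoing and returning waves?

71 Hz

At the whale (a moving observer), f₁ = f₀ · (v + u)/v = 7.04 × 1514.6/1507 ≈ 7.0755 kHz.
On reflection it acts as a source moving toward the stationary detector: f₂ = f₁ · v/(v − u) = 7.0755 × 1507/1499.4 ≈ 7.1114 kHz.
Equivalently f₂ = f₀ · (v + u)/(v − u).
Beat frequency (with f₀ = 7040 Hz): |f₂ − f₀| = 2u·f₀/(v − u) = 2 × 7.6 × 7040/1499.4 ≈ 71 Hz.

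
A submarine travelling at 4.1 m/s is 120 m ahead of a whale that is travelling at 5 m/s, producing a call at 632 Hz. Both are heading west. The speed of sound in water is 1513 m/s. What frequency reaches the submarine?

632 Hz

The submarine is ahead, so the whale is moving toward it while the submarine is moving away from the whale.
General Doppler shift: f' = f · (v − v_o)/(v − v_s).
f' = 632 × (1513 − 4.1)/(1513 − 5) = 632 × 1508.9/1508 ≈ 632 Hz.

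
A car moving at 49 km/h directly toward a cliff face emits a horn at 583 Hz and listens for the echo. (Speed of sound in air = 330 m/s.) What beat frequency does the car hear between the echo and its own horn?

49 km/h = 13.61 m/s.
The cliff face receives the sound from a moving source: f₁ = f₀ · v/(v − v_e) = 583 × 330/316.39 ≈ 608.1 Hz.
On the return leg the car is a moving observer: f₂ = f₁ · (v + v_e)/v = 608.1 × 343.61/330 ≈ 633.2 Hz.
Equivalently f₂ = f₀ · (v + v_e)/(v − v_e).
Beat against the emitted tone: |f₂ − f₀| = 2v_e·f₀/(v − v_e) = 2 × 13.61 × 583/316.39 ≈ 50.2 Hz.

50.2 Hz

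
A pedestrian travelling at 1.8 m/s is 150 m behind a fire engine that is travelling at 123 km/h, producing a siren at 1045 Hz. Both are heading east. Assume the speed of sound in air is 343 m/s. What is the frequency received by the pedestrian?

955 Hz

123 km/h = 34.17 m/s.
The pedestrian is behind, so the fire engine is moving away from it while the pedestrian is moving toward the fire engine.
With source receding and observer approaching, f' = f · (v + v_o)/(v + v_s).
f' = 1045 × (343 + 1.8)/(343 + 34.17) = 1045 × 344.8/377.17 ≈ 955 Hz.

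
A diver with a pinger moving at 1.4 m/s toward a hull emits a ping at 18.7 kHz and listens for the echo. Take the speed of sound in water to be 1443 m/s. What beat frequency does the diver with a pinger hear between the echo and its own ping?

36.3 Hz

The hull receives the sound from a moving source: f₁ = f₀ · v/(v − v_e) = 18.7 × 1443/1441.6 ≈ 18.7182 kHz.
On the return leg the diver with a pinger is a moving observer: f₂ = f₁ · (v + v_e)/v = 18.7182 × 1444.4/1443 ≈ 18.7363 kHz.
Beat against the emitted tone (with f₀ = 18700 Hz): |f₂ − f₀| = 2v_e·f₀/(v − v_e) = 2 × 1.4 × 18700/1441.6 ≈ 36.3 Hz.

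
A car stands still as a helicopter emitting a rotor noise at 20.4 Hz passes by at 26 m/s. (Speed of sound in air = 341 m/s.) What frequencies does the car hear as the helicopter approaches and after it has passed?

Approaching: f₁ = f · v/(v − v_s) = 20.4 × 341/315 ≈ 22.1 Hz.
Receding: f₂ = f · v/(v + v_s) = 20.4 × 341/367 ≈ 19.0 Hz.

22.1 Hz approaching; 19.0 Hz receding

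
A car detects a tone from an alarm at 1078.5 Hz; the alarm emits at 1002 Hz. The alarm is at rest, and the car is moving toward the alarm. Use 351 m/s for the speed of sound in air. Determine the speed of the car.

f' = f · (v + v_o)/v ⇒ v_o = v · |f'/f − 1|.
v_o = 351 × |1078.5/1002 − 1| = 351 × 0.07635 ≈ 27 m/s.

27 m/s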